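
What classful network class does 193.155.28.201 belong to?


First octet: 193
Binary: 11000001
110xxxxx -> Class C (192-223)
Class C, default mask 255.255.255.0 (/24)


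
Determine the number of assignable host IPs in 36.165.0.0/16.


Host bits = 32 - 16 = 16
Total addresses = 2^16 = 65536
Usable = total - 2 (network and broadcast)
Usable hosts: 65534


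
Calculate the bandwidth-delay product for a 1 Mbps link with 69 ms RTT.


BDP = bandwidth * RTT
= 1 Mbps * 69 ms
= 1 * 1e6 * 69 / 1000 bits
= 69000 bits
= 8625 bytes
= 8.4229 KB
BDP = 69000 bits (8625 bytes)


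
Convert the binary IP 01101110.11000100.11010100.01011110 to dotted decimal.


01101110 = 110
11000100 = 196
11010100 = 212
01011110 = 94
IP: 110.196.212.94


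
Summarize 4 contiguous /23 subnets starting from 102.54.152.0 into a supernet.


Original prefix: /23
Number of subnets: 4 = 2^2
New prefix = 23 - 2 = 21
Supernet: 102.54.152.0/21


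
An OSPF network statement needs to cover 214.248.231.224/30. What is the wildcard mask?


Subnet mask: 255.255.255.252
Wildcard = 255.255.255.255 - subnet mask
255 - 255 = 0
255 - 255 = 0
255 - 255 = 0
255 - 252 = 3
Wildcard: 0.0.0.3


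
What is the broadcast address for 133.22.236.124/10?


Network: 133.0.0.0/10
Host bits = 22
Set all host bits to 1:
Broadcast: 133.63.255.255


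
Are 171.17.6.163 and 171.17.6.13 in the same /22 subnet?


Mask: 255.255.252.0
171.17.6.163 AND mask = 171.17.4.0
171.17.6.13 AND mask = 171.17.4.0
Yes, same subnet (171.17.4.0)


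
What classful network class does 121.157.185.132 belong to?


First octet: 121
Binary: 01111001
0xxxxxxx -> Class A (1-126)
Class A, default mask 255.0.0.0 (/8)


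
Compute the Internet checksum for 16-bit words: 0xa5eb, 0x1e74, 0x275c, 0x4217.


Sum all words (with carry folding):
+ 0xa5eb = 0xa5eb
+ 0x1e74 = 0xc45f
+ 0x275c = 0xebbb
+ 0x4217 = 0x2dd3
One's complement: ~0x2dd3
Checksum = 0xd22c


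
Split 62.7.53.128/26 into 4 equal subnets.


New prefix = 26 + 2 = 28
Each subnet has 16 addresses
  62.7.53.128/28
  62.7.53.144/28
  62.7.53.160/28
  62.7.53.176/28
Subnets: 62.7.53.128/28, 62.7.53.144/28, 62.7.53.160/28, 62.7.53.176/28


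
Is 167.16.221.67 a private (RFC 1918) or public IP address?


RFC 1918 private ranges:
  10.0.0.0/8 (10.0.0.0 - 10.255.255.255)
  172.16.0.0/12 (172.16.0.0 - 172.31.255.255)
  192.168.0.0/16 (192.168.0.0 - 192.168.255.255)
Public (not in any RFC 1918 range)


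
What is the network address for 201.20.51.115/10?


IP:   11001001.00010100.00110011.01110011
Mask: 11111111.11000000.00000000.00000000
AND operation:
Net:  11001001.00000000.00000000.00000000
Network: 201.0.0.0/10


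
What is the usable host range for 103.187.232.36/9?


Network: 103.128.0.0
Broadcast: 103.255.255.255
First usable = network + 1
Last usable = broadcast - 1
Range: 103.128.0.1 to 103.255.255.254


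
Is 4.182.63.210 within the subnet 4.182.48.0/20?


Subnet network: 4.182.48.0
Test IP AND mask: 4.182.48.0
Yes, 4.182.63.210 is in 4.182.48.0/20


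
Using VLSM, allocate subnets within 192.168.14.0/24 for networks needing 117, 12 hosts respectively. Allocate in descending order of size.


117 hosts -> /25 (126 usable): 192.168.14.0/25
12 hosts -> /28 (14 usable): 192.168.14.128/28
Allocation: 192.168.14.0/25 (117 hosts, 126 usable); 192.168.14.128/28 (12 hosts, 14 usable)


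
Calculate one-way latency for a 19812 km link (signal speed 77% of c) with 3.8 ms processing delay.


Speed = 0.77 * 3e5 km/s = 231000 km/s
Propagation delay = 19812 / 231000 = 0.0858 s = 85.7662 ms
Processing delay = 3.8 ms
Total one-way latency = 89.5662 ms


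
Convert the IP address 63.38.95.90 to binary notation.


63 = 00111111
38 = 00100110
95 = 01011111
90 = 01011010
Binary: 00111111.00100110.01011111.01011010


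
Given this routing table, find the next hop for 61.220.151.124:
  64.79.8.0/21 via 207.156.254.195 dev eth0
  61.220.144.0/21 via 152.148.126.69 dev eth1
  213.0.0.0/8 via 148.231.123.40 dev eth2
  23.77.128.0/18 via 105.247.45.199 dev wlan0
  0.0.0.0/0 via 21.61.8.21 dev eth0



Longest prefix match for 61.220.151.124:
  /21 64.79.8.0: no
  /21 61.220.144.0: MATCH
  /8 213.0.0.0: no
  /18 23.77.128.0: no
  /0 0.0.0.0: MATCH
Selected: next-hop 152.148.126.69 via eth1 (matched /21)


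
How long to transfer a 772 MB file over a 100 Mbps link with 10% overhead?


Effective throughput = 100 * (1 - 10/100) = 90 Mbps
File size in Mb = 772 * 8 = 6176 Mb
Time = 6176 / 90
Time = 68.6222 seconds


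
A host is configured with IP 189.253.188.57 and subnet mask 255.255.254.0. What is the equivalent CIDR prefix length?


Binary: 11111111.11111111.11111110.00000000
Count leading 1s
Prefix: /23


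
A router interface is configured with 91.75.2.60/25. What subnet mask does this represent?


/25 means 25 network bits, 7 host bits
Binary: 11111111111111111111111110000000
Mask: 255.255.255.128


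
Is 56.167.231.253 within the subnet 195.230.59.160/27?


Subnet network: 195.230.59.160
Test IP AND mask: 56.167.231.224
No, 56.167.231.253 is not in 195.230.59.160/27


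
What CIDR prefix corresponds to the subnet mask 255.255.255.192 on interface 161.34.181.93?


Binary: 11111111.11111111.11111111.11000000
Count leading 1s
Prefix: /26


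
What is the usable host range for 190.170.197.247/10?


Network: 190.128.0.0
Broadcast: 190.191.255.255
First usable = network + 1
Last usable = broadcast - 1
Range: 190.128.0.1 to 190.191.255.254


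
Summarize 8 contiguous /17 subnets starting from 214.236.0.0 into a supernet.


Original prefix: /17
Number of subnets: 8 = 2^3
New prefix = 17 - 3 = 14
Supernet: 214.236.0.0/14


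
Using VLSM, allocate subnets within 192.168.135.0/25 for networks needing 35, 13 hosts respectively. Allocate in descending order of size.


35 hosts -> /26 (62 usable): 192.168.135.0/26
13 hosts -> /28 (14 usable): 192.168.135.64/28
Allocation: 192.168.135.0/26 (35 hosts, 62 usable); 192.168.135.64/28 (13 hosts, 14 usable)


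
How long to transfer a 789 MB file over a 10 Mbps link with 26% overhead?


Effective throughput = 10 * (1 - 26/100) = 7.4 Mbps
File size in Mb = 789 * 8 = 6312 Mb
Time = 6312 / 7.4
Time = 852.973 seconds


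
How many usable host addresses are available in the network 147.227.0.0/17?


Host bits = 32 - 17 = 15
Total addresses = 2^15 = 32768
Usable = total - 2 (network and broadcast)
Usable hosts: 32766


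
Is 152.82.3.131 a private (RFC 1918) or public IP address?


RFC 1918 private ranges:
  10.0.0.0/8 (10.0.0.0 - 10.255.255.255)
  172.16.0.0/12 (172.16.0.0 - 172.31.255.255)
  192.168.0.0/16 (192.168.0.0 - 192.168.255.255)
Public (not in any RFC 1918 range)


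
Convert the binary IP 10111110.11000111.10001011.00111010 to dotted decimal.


10111110 = 190
11000111 = 199
10001011 = 139
00111010 = 58
IP: 190.199.139.58


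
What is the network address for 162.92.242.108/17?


IP:   10100010.01011100.11110010.01101100
Mask: 11111111.11111111.10000000.00000000
AND operation:
Net:  10100010.01011100.10000000.00000000
Network: 162.92.128.0/17


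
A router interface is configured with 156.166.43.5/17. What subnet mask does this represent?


/17 means 17 network bits, 15 host bits
Binary: 11111111111111111000000000000000
Mask: 255.255.128.0


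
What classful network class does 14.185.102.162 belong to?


First octet: 14
Binary: 00001110
0xxxxxxx -> Class A (1-126)
Class A, default mask 255.0.0.0 (/8)


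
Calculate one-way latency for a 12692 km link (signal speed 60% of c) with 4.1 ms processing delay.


Speed = 0.6 * 3e5 km/s = 180000 km/s
Propagation delay = 12692 / 180000 = 0.0705 s = 70.5111 ms
Processing delay = 4.1 ms
Total one-way latency = 74.6111 ms


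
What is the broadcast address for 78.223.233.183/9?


Network: 78.128.0.0/9
Host bits = 23
Set all host bits to 1:
Broadcast: 78.255.255.255


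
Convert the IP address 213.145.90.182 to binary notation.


213 = 11010101
145 = 10010001
90 = 01011010
182 = 10110110
Binary: 11010101.10010001.01011010.10110110


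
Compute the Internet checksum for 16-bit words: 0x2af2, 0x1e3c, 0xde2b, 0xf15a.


Sum all words (with carry folding):
+ 0x2af2 = 0x2af2
+ 0x1e3c = 0x492e
+ 0xde2b = 0x275a
+ 0xf15a = 0x18b5
One's complement: ~0x18b5
Checksum = 0xe74a


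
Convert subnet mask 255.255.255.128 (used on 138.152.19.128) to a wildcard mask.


Subnet mask: 255.255.255.128
Wildcard = 255.255.255.255 - subnet mask
255 - 255 = 0
255 - 255 = 0
255 - 255 = 0
255 - 128 = 127
Wildcard: 0.0.0.127


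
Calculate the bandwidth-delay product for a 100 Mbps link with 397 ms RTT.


BDP = bandwidth * RTT
= 100 Mbps * 397 ms
= 100 * 1e6 * 397 / 1000 bits
= 39700000 bits
= 4962500 bytes
= 4846.1914 KB
BDP = 39700000 bits (4962500 bytes)


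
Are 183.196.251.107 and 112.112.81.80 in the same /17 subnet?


Mask: 255.255.128.0
183.196.251.107 AND mask = 183.196.128.0
112.112.81.80 AND mask = 112.112.0.0
No, different subnets (183.196.128.0 vs 112.112.0.0)


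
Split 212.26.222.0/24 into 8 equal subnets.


New prefix = 24 + 3 = 27
Each subnet has 32 addresses
  212.26.222.0/27
  212.26.222.32/27
  212.26.222.64/27
  212.26.222.96/27
  212.26.222.128/27
  212.26.222.160/27
  212.26.222.192/27
  212.26.222.224/27
Subnets: 212.26.222.0/27, 212.26.222.32/27, 212.26.222.64/27, 212.26.222.96/27, 212.26.222.128/27, 212.26.222.160/27, 212.26.222.192/27, 212.26.222.224/27


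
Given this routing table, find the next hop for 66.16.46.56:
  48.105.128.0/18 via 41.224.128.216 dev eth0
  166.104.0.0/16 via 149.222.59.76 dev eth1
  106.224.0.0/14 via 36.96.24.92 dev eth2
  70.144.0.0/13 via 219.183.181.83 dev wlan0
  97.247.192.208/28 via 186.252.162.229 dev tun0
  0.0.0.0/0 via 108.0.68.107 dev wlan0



Longest prefix match for 66.16.46.56:
  /18 48.105.128.0: no
  /16 166.104.0.0: no
  /14 106.224.0.0: no
  /13 70.144.0.0: no
  /28 97.247.192.208: no
  /0 0.0.0.0: MATCH
Selected: next-hop 108.0.68.107 via wlan0 (matched /0)


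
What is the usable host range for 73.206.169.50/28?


Network: 73.206.169.48
Broadcast: 73.206.169.63
First usable = network + 1
Last usable = broadcast - 1
Range: 73.206.169.49 to 73.206.169.62


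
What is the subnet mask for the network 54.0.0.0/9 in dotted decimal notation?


/9 means 9 network bits, 23 host bits
Binary: 11111111100000000000000000000000
Mask: 255.128.0.0


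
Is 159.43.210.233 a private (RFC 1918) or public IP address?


RFC 1918 private ranges:
  10.0.0.0/8 (10.0.0.0 - 10.255.255.255)
  172.16.0.0/12 (172.16.0.0 - 172.31.255.255)
  192.168.0.0/16 (192.168.0.0 - 192.168.255.255)
Public (not in any RFC 1918 range)


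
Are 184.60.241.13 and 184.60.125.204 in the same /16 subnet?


Mask: 255.255.0.0
184.60.241.13 AND mask = 184.60.0.0
184.60.125.204 AND mask = 184.60.0.0
Yes, same subnet (184.60.0.0)


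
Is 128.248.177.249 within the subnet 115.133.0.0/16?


Subnet network: 115.133.0.0
Test IP AND mask: 128.248.0.0
No, 128.248.177.249 is not in 115.133.0.0/16


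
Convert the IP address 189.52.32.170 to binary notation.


189 = 10111101
52 = 00110100
32 = 00100000
170 = 10101010
Binary: 10111101.00110100.00100000.10101010


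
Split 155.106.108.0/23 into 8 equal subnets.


New prefix = 23 + 3 = 26
Each subnet has 64 addresses
  155.106.108.0/26
  155.106.108.64/26
  155.106.108.128/26
  155.106.108.192/26
  155.106.109.0/26
  155.106.109.64/26
  155.106.109.128/26
  155.106.109.192/26
Subnets: 155.106.108.0/26, 155.106.108.64/26, 155.106.108.128/26, 155.106.108.192/26, 155.106.109.0/26, 155.106.109.64/26, 155.106.109.128/26, 155.106.109.192/26


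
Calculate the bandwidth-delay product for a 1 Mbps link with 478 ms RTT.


BDP = bandwidth * RTT
= 1 Mbps * 478 ms
= 1 * 1e6 * 478 / 1000 bits
= 478000 bits
= 59750 bytes
= 58.3496 KB
BDP = 478000 bits (59750 bytes)


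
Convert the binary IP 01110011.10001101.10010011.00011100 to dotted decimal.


01110011 = 115
10001101 = 141
10010011 = 147
00011100 = 28
IP: 115.141.147.28


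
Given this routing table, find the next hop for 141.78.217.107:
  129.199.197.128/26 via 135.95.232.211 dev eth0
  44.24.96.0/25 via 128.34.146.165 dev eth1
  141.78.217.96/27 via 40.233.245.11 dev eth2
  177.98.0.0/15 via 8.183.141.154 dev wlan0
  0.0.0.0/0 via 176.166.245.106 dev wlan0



Longest prefix match for 141.78.217.107:
  /26 129.199.197.128: no
  /25 44.24.96.0: no
  /27 141.78.217.96: MATCH
  /15 177.98.0.0: no
  /0 0.0.0.0: MATCH
Selected: next-hop 40.233.245.11 via eth2 (matched /27)


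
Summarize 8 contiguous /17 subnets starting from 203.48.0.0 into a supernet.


Original prefix: /17
Number of subnets: 8 = 2^3
New prefix = 17 - 3 = 14
Supernet: 203.48.0.0/14


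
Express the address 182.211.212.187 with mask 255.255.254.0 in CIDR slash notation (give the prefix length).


Binary: 11111111.11111111.11111110.00000000
Count leading 1s
Prefix: /23


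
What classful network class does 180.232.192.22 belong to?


First octet: 180
Binary: 10110100
10xxxxxx -> Class B (128-191)
Class B, default mask 255.255.0.0 (/16)


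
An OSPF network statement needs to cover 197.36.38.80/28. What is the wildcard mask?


Subnet mask: 255.255.255.240
Wildcard = 255.255.255.255 - subnet mask
255 - 255 = 0
255 - 255 = 0
255 - 255 = 0
255 - 240 = 15
Wildcard: 0.0.0.15


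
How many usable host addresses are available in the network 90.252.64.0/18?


Host bits = 32 - 18 = 14
Total addresses = 2^14 = 16384
Usable = total - 2 (network and broadcast)
Usable hosts: 16382


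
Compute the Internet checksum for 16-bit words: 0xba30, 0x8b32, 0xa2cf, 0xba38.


Sum all words (with carry folding):
+ 0xba30 = 0xba30
+ 0x8b32 = 0x4563
+ 0xa2cf = 0xe832
+ 0xba38 = 0xa26b
One's complement: ~0xa26b
Checksum = 0x5d94


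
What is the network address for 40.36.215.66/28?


IP:   00101000.00100100.11010111.01000010
Mask: 11111111.11111111.11111111.11110000
AND operation:
Net:  00101000.00100100.11010111.01000000
Network: 40.36.215.64/28


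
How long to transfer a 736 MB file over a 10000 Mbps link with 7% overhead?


Effective throughput = 10000 * (1 - 7/100) = 9300 Mbps
File size in Mb = 736 * 8 = 5888 Mb
Time = 5888 / 9300
Time = 0.6331 seconds


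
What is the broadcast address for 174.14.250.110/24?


Network: 174.14.250.0/24
Host bits = 8
Set all host bits to 1:
Broadcast: 174.14.250.255


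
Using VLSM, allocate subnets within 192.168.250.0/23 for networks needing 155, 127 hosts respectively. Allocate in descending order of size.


155 hosts -> /24 (254 usable): 192.168.250.0/24
127 hosts -> /24 (254 usable): 192.168.251.0/24
Allocation: 192.168.250.0/24 (155 hosts, 254 usable); 192.168.251.0/24 (127 hosts, 254 usable)


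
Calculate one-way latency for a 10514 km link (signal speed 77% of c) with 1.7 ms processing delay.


Speed = 0.77 * 3e5 km/s = 231000 km/s
Propagation delay = 10514 / 231000 = 0.0455 s = 45.5152 ms
Processing delay = 1.7 ms
Total one-way latency = 47.2152 ms


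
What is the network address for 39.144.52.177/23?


IP:   00100111.10010000.00110100.10110001
Mask: 11111111.11111111.11111110.00000000
AND operation:
Net:  00100111.10010000.00110100.00000000
Network: 39.144.52.0/23


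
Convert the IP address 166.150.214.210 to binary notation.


166 = 10100110
150 = 10010110
214 = 11010110
210 = 11010010
Binary: 10100110.10010110.11010110.11010010


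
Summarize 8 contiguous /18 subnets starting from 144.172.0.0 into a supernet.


Original prefix: /18
Number of subnets: 8 = 2^3
New prefix = 18 - 3 = 15
Supernet: 144.172.0.0/15


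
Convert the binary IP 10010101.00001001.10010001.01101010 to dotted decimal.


10010101 = 149
00001001 = 9
10010001 = 145
01101010 = 106
IP: 149.9.145.106


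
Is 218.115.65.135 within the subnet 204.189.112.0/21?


Subnet network: 204.189.112.0
Test IP AND mask: 218.115.64.0
No, 218.115.65.135 is not in 204.189.112.0/21


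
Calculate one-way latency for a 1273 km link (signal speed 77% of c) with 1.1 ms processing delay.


Speed = 0.77 * 3e5 km/s = 231000 km/s
Propagation delay = 1273 / 231000 = 0.0055 s = 5.5108 ms
Processing delay = 1.1 ms
Total one-way latency = 6.6108 ms


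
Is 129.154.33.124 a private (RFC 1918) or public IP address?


RFC 1918 private ranges:
  10.0.0.0/8 (10.0.0.0 - 10.255.255.255)
  172.16.0.0/12 (172.16.0.0 - 172.31.255.255)
  192.168.0.0/16 (192.168.0.0 - 192.168.255.255)
Public (not in any RFC 1918 range)


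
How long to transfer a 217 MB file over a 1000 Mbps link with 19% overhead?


Effective throughput = 1000 * (1 - 19/100) = 810 Mbps
File size in Mb = 217 * 8 = 1736 Mb
Time = 1736 / 810
Time = 2.1432 seconds


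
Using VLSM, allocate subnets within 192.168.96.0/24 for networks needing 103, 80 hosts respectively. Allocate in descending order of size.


103 hosts -> /25 (126 usable): 192.168.96.0/25
80 hosts -> /25 (126 usable): 192.168.96.128/25
Allocation: 192.168.96.0/25 (103 hosts, 126 usable); 192.168.96.128/25 (80 hosts, 126 usable)


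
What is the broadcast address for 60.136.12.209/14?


Network: 60.136.0.0/14
Host bits = 18
Set all host bits to 1:
Broadcast: 60.139.255.255


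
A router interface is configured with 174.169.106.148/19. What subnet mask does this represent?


/19 means 19 network bits, 13 host bits
Binary: 11111111111111111110000000000000
Mask: 255.255.224.0


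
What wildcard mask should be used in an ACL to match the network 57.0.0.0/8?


Subnet mask: 255.0.0.0
Wildcard = 255.255.255.255 - subnet mask
255 - 255 = 0
255 - 0 = 255
255 - 0 = 255
255 - 0 = 255
Wildcard: 0.255.255.255


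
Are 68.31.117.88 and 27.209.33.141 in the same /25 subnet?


Mask: 255.255.255.128
68.31.117.88 AND mask = 68.31.117.0
27.209.33.141 AND mask = 27.209.33.128
No, different subnets (68.31.117.0 vs 27.209.33.128)


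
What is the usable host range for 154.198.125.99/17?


Network: 154.198.0.0
Broadcast: 154.198.127.255
First usable = network + 1
Last usable = broadcast - 1
Range: 154.198.0.1 to 154.198.127.254


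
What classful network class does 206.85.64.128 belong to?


First octet: 206
Binary: 11001110
110xxxxx -> Class C (192-223)
Class C, default mask 255.255.255.0 (/24)


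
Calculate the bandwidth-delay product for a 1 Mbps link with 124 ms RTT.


BDP = bandwidth * RTT
= 1 Mbps * 124 ms
= 1 * 1e6 * 124 / 1000 bits
= 124000 bits
= 15500 bytes
= 15.1367 KB
BDP = 124000 bits (15500 bytes)


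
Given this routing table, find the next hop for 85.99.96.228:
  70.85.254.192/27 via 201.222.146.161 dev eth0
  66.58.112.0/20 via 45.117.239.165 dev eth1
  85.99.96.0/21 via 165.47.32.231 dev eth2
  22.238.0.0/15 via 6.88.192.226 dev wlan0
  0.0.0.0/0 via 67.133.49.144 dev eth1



Longest prefix match for 85.99.96.228:
  /27 70.85.254.192: no
  /20 66.58.112.0: no
  /21 85.99.96.0: MATCH
  /15 22.238.0.0: no
  /0 0.0.0.0: MATCH
Selected: next-hop 165.47.32.231 via eth2 (matched /21)


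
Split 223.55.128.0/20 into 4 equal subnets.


New prefix = 20 + 2 = 22
Each subnet has 1024 addresses
  223.55.128.0/22
  223.55.132.0/22
  223.55.136.0/22
  223.55.140.0/22
Subnets: 223.55.128.0/22, 223.55.132.0/22, 223.55.136.0/22, 223.55.140.0/22


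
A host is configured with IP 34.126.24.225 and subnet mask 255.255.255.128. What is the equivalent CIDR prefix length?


Binary: 11111111.11111111.11111111.10000000
Count leading 1s
Prefix: /25


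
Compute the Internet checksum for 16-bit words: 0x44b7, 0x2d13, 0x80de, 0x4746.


Sum all words (with carry folding):
+ 0x44b7 = 0x44b7
+ 0x2d13 = 0x71ca
+ 0x80de = 0xf2a8
+ 0x4746 = 0x39ef
One's complement: ~0x39ef
Checksum = 0xc610


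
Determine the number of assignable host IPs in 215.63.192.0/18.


Host bits = 32 - 18 = 14
Total addresses = 2^14 = 16384
Usable = total - 2 (network and broadcast)
Usable hosts: 16382


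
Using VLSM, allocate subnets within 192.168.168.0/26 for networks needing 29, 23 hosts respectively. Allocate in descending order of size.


29 hosts -> /27 (30 usable): 192.168.168.0/27
23 hosts -> /27 (30 usable): 192.168.168.32/27
Allocation: 192.168.168.0/27 (29 hosts, 30 usable); 192.168.168.32/27 (23 hosts, 30 usable)


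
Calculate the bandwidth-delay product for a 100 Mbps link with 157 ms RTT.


BDP = bandwidth * RTT
= 100 Mbps * 157 ms
= 100 * 1e6 * 157 / 1000 bits
= 15700000 bits
= 1962500 bytes
= 1916.5039 KB
BDP = 15700000 bits (1962500 bytes)


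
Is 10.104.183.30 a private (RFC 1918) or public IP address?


RFC 1918 private ranges:
  10.0.0.0/8 (10.0.0.0 - 10.255.255.255)
  172.16.0.0/12 (172.16.0.0 - 172.31.255.255)
  192.168.0.0/16 (192.168.0.0 - 192.168.255.255)
Private (in 10.0.0.0/8)


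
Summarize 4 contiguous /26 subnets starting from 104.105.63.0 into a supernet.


Original prefix: /26
Number of subnets: 4 = 2^2
New prefix = 26 - 2 = 24
Supernet: 104.105.63.0/24


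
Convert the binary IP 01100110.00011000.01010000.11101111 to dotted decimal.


01100110 = 102
00011000 = 24
01010000 = 80
11101111 = 239
IP: 102.24.80.239


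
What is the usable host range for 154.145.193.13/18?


Network: 154.145.192.0
Broadcast: 154.145.255.255
First usable = network + 1
Last usable = broadcast - 1
Range: 154.145.192.1 to 154.145.255.254


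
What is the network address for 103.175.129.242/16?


IP:   01100111.10101111.10000001.11110010
Mask: 11111111.11111111.00000000.00000000
AND operation:
Net:  01100111.10101111.00000000.00000000
Network: 103.175.0.0/16


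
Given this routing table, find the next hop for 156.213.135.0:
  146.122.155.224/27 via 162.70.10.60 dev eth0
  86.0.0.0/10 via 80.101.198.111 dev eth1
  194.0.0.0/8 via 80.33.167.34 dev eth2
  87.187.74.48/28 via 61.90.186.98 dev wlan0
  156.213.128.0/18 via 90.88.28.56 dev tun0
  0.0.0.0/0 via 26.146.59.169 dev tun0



Longest prefix match for 156.213.135.0:
  /27 146.122.155.224: no
  /10 86.0.0.0: no
  /8 194.0.0.0: no
  /28 87.187.74.48: no
  /18 156.213.128.0: MATCH
  /0 0.0.0.0: MATCH
Selected: next-hop 90.88.28.56 via tun0 (matched /18)


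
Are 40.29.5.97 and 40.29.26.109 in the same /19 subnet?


Mask: 255.255.224.0
40.29.5.97 AND mask = 40.29.0.0
40.29.26.109 AND mask = 40.29.0.0
Yes, same subnet (40.29.0.0)


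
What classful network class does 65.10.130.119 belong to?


First octet: 65
Binary: 01000001
0xxxxxxx -> Class A (1-126)
Class A, default mask 255.0.0.0 (/8)


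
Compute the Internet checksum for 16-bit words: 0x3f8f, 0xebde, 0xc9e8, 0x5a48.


Sum all words (with carry folding):
+ 0x3f8f = 0x3f8f
+ 0xebde = 0x2b6e
+ 0xc9e8 = 0xf556
+ 0x5a48 = 0x4f9f
One's complement: ~0x4f9f
Checksum = 0xb060


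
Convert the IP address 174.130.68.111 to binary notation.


174 = 10101110
130 = 10000010
68 = 01000100
111 = 01101111
Binary: 10101110.10000010.01000100.01101111


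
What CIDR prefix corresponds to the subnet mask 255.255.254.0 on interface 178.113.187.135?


Binary: 11111111.11111111.11111110.00000000
Count leading 1s
Prefix: /23


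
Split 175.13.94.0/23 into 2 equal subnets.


New prefix = 23 + 1 = 24
Each subnet has 256 addresses
  175.13.94.0/24
  175.13.95.0/24
Subnets: 175.13.94.0/24, 175.13.95.0/24


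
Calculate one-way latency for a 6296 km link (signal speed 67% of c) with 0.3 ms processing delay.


Speed = 0.67 * 3e5 km/s = 201000 km/s
Propagation delay = 6296 / 201000 = 0.0313 s = 31.3234 ms
Processing delay = 0.3 ms
Total one-way latency = 31.6234 ms


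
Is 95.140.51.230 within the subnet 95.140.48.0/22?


Subnet network: 95.140.48.0
Test IP AND mask: 95.140.48.0
Yes, 95.140.51.230 is in 95.140.48.0/22


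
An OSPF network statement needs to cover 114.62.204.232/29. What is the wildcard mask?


Subnet mask: 255.255.255.248
Wildcard = 255.255.255.255 - subnet mask
255 - 255 = 0
255 - 255 = 0
255 - 255 = 0
255 - 248 = 7
Wildcard: 0.0.0.7


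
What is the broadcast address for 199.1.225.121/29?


Network: 199.1.225.120/29
Host bits = 3
Set all host bits to 1:
Broadcast: 199.1.225.127


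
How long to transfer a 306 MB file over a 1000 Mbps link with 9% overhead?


Effective throughput = 1000 * (1 - 9/100) = 910 Mbps
File size in Mb = 306 * 8 = 2448 Mb
Time = 2448 / 910
Time = 2.6901 seconds


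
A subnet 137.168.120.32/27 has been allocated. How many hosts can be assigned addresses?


Host bits = 32 - 27 = 5
Total addresses = 2^5 = 32
Usable = total - 2 (network and broadcast)
Usable hosts: 30


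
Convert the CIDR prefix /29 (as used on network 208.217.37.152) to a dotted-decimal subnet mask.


/29 means 29 network bits, 3 host bits
Binary: 11111111111111111111111111111000
Mask: 255.255.255.248


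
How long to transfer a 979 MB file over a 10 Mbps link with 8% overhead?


Effective throughput = 10 * (1 - 8/100) = 9.2 Mbps
File size in Mb = 979 * 8 = 7832 Mb
Time = 7832 / 9.2
Time = 851.3043 seconds


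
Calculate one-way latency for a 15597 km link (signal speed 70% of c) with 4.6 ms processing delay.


Speed = 0.7 * 3e5 km/s = 210000 km/s
Propagation delay = 15597 / 210000 = 0.0743 s = 74.2714 ms
Processing delay = 4.6 ms
Total one-way latency = 78.8714 ms


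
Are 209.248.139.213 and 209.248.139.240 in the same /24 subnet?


Mask: 255.255.255.0
209.248.139.213 AND mask = 209.248.139.0
209.248.139.240 AND mask = 209.248.139.0
Yes, same subnet (209.248.139.0)


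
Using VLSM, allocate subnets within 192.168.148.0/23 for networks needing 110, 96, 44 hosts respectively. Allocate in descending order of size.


110 hosts -> /25 (126 usable): 192.168.148.0/25
96 hosts -> /25 (126 usable): 192.168.148.128/25
44 hosts -> /26 (62 usable): 192.168.149.0/26
Allocation: 192.168.148.0/25 (110 hosts, 126 usable); 192.168.148.128/25 (96 hosts, 126 usable); 192.168.149.0/26 (44 hosts, 62 usable)


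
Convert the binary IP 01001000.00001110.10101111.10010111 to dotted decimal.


01001000 = 72
00001110 = 14
10101111 = 175
10010111 = 151
IP: 72.14.175.151


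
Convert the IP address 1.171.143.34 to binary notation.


1 = 00000001
171 = 10101011
143 = 10001111
34 = 00100010
Binary: 00000001.10101011.10001111.00100010


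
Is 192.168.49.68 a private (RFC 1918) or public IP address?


RFC 1918 private ranges:
  10.0.0.0/8 (10.0.0.0 - 10.255.255.255)
  172.16.0.0/12 (172.16.0.0 - 172.31.255.255)
  192.168.0.0/16 (192.168.0.0 - 192.168.255.255)
Private (in 192.168.0.0/16)


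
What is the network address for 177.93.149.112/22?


IP:   10110001.01011101.10010101.01110000
Mask: 11111111.11111111.11111100.00000000
AND operation:
Net:  10110001.01011101.10010100.00000000
Network: 177.93.148.0/22


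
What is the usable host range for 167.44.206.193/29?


Network: 167.44.206.192
Broadcast: 167.44.206.199
First usable = network + 1
Last usable = broadcast - 1
Range: 167.44.206.193 to 167.44.206.198


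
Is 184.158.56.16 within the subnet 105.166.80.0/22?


Subnet network: 105.166.80.0
Test IP AND mask: 184.158.56.0
No, 184.158.56.16 is not in 105.166.80.0/22


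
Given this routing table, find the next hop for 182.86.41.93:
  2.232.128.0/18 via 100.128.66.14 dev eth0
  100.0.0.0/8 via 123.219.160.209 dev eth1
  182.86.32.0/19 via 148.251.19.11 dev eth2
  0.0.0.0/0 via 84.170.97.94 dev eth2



Longest prefix match for 182.86.41.93:
  /18 2.232.128.0: no
  /8 100.0.0.0: no
  /19 182.86.32.0: MATCH
  /0 0.0.0.0: MATCH
Selected: next-hop 148.251.19.11 via eth2 (matched /19)


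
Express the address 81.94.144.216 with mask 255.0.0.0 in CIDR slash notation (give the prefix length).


Binary: 11111111.00000000.00000000.00000000
Count leading 1s
Prefix: /8


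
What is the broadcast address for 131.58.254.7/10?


Network: 131.0.0.0/10
Host bits = 22
Set all host bits to 1:
Broadcast: 131.63.255.255


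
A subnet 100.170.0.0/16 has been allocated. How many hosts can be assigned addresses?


Host bits = 32 - 16 = 16
Total addresses = 2^16 = 65536
Usable = total - 2 (network and broadcast)
Usable hosts: 65534


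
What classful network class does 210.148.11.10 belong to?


First octet: 210
Binary: 11010010
110xxxxx -> Class C (192-223)
Class C, default mask 255.255.255.0 (/24)


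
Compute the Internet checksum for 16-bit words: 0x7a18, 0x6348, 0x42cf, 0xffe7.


Sum all words (with carry folding):
+ 0x7a18 = 0x7a18
+ 0x6348 = 0xdd60
+ 0x42cf = 0x2030
+ 0xffe7 = 0x2018
One's complement: ~0x2018
Checksum = 0xdfe7


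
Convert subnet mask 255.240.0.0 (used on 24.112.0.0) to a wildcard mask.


Subnet mask: 255.240.0.0
Wildcard = 255.255.255.255 - subnet mask
255 - 255 = 0
255 - 240 = 15
255 - 0 = 255
255 - 0 = 255
Wildcard: 0.15.255.255


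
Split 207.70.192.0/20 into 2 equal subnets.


New prefix = 20 + 1 = 21
Each subnet has 2048 addresses
  207.70.192.0/21
  207.70.200.0/21
Subnets: 207.70.192.0/21, 207.70.200.0/21


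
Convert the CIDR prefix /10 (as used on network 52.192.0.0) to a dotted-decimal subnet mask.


/10 means 10 network bits, 22 host bits
Binary: 11111111110000000000000000000000
Mask: 255.192.0.0


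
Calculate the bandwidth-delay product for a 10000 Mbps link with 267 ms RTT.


BDP = bandwidth * RTT
= 10000 Mbps * 267 ms
= 10000 * 1e6 * 267 / 1000 bits
= 2670000000 bits
= 333750000 bytes
= 325927.7344 KB
BDP = 2670000000 bits (333750000 bytes)


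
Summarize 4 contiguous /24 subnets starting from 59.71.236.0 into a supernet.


Original prefix: /24
Number of subnets: 4 = 2^2
New prefix = 24 - 2 = 22
Supernet: 59.71.236.0/22


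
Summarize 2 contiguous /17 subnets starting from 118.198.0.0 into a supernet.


Original prefix: /17
Number of subnets: 2 = 2^1
New prefix = 17 - 1 = 16
Supernet: 118.198.0.0/16


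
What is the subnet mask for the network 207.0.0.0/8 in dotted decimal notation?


/8 means 8 network bits, 24 host bits
Binary: 11111111000000000000000000000000
Mask: 255.0.0.0


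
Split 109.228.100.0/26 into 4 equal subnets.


New prefix = 26 + 2 = 28
Each subnet has 16 addresses
  109.228.100.0/28
  109.228.100.16/28
  109.228.100.32/28
  109.228.100.48/28
Subnets: 109.228.100.0/28, 109.228.100.16/28, 109.228.100.32/28, 109.228.100.48/28


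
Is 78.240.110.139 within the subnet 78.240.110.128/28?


Subnet network: 78.240.110.128
Test IP AND mask: 78.240.110.128
Yes, 78.240.110.139 is in 78.240.110.128/28


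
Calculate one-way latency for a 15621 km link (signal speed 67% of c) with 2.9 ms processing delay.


Speed = 0.67 * 3e5 km/s = 201000 km/s
Propagation delay = 15621 / 201000 = 0.0777 s = 77.7164 ms
Processing delay = 2.9 ms
Total one-way latency = 80.6164 ms


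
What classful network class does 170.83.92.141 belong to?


First octet: 170
Binary: 10101010
10xxxxxx -> Class B (128-191)
Class B, default mask 255.255.0.0 (/16)


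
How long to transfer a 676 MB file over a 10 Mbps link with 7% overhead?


Effective throughput = 10 * (1 - 7/100) = 9.3 Mbps
File size in Mb = 676 * 8 = 5408 Mb
Time = 5408 / 9.3
Time = 581.5054 seconds


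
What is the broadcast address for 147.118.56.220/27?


Network: 147.118.56.192/27
Host bits = 5
Set all host bits to 1:
Broadcast: 147.118.56.223


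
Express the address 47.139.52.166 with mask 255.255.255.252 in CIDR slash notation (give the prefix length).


Binary: 11111111.11111111.11111111.11111100
Count leading 1s
Prefix: /30


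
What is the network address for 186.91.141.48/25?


IP:   10111010.01011011.10001101.00110000
Mask: 11111111.11111111.11111111.10000000
AND operation:
Net:  10111010.01011011.10001101.00000000
Network: 186.91.141.0/25


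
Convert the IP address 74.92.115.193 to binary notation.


74 = 01001010
92 = 01011100
115 = 01110011
193 = 11000001
Binary: 01001010.01011100.01110011.11000001


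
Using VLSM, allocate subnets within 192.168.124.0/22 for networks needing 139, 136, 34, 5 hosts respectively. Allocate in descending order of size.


139 hosts -> /24 (254 usable): 192.168.124.0/24
136 hosts -> /24 (254 usable): 192.168.125.0/24
34 hosts -> /26 (62 usable): 192.168.126.0/26
5 hosts -> /29 (6 usable): 192.168.126.64/29
Allocation: 192.168.124.0/24 (139 hosts, 254 usable); 192.168.125.0/24 (136 hosts, 254 usable); 192.168.126.0/26 (34 hosts, 62 usable); 192.168.126.64/29 (5 hosts, 6 usable)


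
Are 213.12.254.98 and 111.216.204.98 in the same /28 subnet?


Mask: 255.255.255.240
213.12.254.98 AND mask = 213.12.254.96
111.216.204.98 AND mask = 111.216.204.96
No, different subnets (213.12.254.96 vs 111.216.204.96)


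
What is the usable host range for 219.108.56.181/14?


Network: 219.108.0.0
Broadcast: 219.111.255.255
First usable = network + 1
Last usable = broadcast - 1
Range: 219.108.0.1 to 219.111.255.254


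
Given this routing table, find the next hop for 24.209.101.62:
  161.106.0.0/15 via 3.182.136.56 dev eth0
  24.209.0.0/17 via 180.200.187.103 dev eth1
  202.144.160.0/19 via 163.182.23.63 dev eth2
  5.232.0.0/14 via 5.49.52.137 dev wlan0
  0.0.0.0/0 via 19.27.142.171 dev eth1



Longest prefix match for 24.209.101.62:
  /15 161.106.0.0: no
  /17 24.209.0.0: MATCH
  /19 202.144.160.0: no
  /14 5.232.0.0: no
  /0 0.0.0.0: MATCH
Selected: next-hop 180.200.187.103 via eth1 (matched /17)


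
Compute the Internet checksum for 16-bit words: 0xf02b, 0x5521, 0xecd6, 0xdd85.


Sum all words (with carry folding):
+ 0xf02b = 0xf02b
+ 0x5521 = 0x454d
+ 0xecd6 = 0x3224
+ 0xdd85 = 0x0faa
One's complement: ~0x0faa
Checksum = 0xf055


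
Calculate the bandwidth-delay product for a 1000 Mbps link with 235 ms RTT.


BDP = bandwidth * RTT
= 1000 Mbps * 235 ms
= 1000 * 1e6 * 235 / 1000 bits
= 235000000 bits
= 29375000 bytes
= 28686.5234 KB
BDP = 235000000 bits (29375000 bytes)


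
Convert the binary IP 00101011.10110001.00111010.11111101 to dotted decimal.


00101011 = 43
10110001 = 177
00111010 = 58
11111101 = 253
IP: 43.177.58.253


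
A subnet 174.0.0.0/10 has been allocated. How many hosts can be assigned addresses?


Host bits = 32 - 10 = 22
Total addresses = 2^22 = 4194304
Usable = total - 2 (network and broadcast)
Usable hosts: 4194302


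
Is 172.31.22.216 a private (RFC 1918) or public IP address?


RFC 1918 private ranges:
  10.0.0.0/8 (10.0.0.0 - 10.255.255.255)
  172.16.0.0/12 (172.16.0.0 - 172.31.255.255)
  192.168.0.0/16 (192.168.0.0 - 192.168.255.255)
Private (in 172.16.0.0/12)


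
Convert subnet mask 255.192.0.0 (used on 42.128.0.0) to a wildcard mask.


Subnet mask: 255.192.0.0
Wildcard = 255.255.255.255 - subnet mask
255 - 255 = 0
255 - 192 = 63
255 - 0 = 255
255 - 0 = 255
Wildcard: 0.63.255.255


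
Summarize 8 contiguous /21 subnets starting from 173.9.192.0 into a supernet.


Original prefix: /21
Number of subnets: 8 = 2^3
New prefix = 21 - 3 = 18
Supernet: 173.9.192.0/18


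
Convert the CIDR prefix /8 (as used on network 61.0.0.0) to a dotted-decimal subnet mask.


/8 means 8 network bits, 24 host bits
Binary: 11111111000000000000000000000000
Mask: 255.0.0.0


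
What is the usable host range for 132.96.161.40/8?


Network: 132.0.0.0
Broadcast: 132.255.255.255
First usable = network + 1
Last usable = broadcast - 1
Range: 132.0.0.1 to 132.255.255.254


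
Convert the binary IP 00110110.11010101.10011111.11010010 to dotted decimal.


00110110 = 54
11010101 = 213
10011111 = 159
11010010 = 210
IP: 54.213.159.210


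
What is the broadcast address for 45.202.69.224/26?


Network: 45.202.69.192/26
Host bits = 6
Set all host bits to 1:
Broadcast: 45.202.69.255


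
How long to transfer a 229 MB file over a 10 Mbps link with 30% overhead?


Effective throughput = 10 * (1 - 30/100) = 7 Mbps
File size in Mb = 229 * 8 = 1832 Mb
Time = 1832 / 7
Time = 261.7143 seconds


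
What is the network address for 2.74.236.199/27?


IP:   00000010.01001010.11101100.11000111
Mask: 11111111.11111111.11111111.11100000
AND operation:
Net:  00000010.01001010.11101100.11000000
Network: 2.74.236.192/27


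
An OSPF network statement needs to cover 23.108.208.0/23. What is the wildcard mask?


Subnet mask: 255.255.254.0
Wildcard = 255.255.255.255 - subnet mask
255 - 255 = 0
255 - 255 = 0
255 - 254 = 1
255 - 0 = 255
Wildcard: 0.0.1.255


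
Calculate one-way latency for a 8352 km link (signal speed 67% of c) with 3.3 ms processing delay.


Speed = 0.67 * 3e5 km/s = 201000 km/s
Propagation delay = 8352 / 201000 = 0.0416 s = 41.5522 ms
Processing delay = 3.3 ms
Total one-way latency = 44.8522 ms


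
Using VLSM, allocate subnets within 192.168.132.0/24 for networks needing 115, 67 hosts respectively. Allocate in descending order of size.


115 hosts -> /25 (126 usable): 192.168.132.0/25
67 hosts -> /25 (126 usable): 192.168.132.128/25
Allocation: 192.168.132.0/25 (115 hosts, 126 usable); 192.168.132.128/25 (67 hosts, 126 usable)


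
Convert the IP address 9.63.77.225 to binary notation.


9 = 00001001
63 = 00111111
77 = 01001101
225 = 11100001
Binary: 00001001.00111111.01001101.11100001


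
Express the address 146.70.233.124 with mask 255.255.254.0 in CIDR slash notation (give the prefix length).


Binary: 11111111.11111111.11111110.00000000
Count leading 1s
Prefix: /23


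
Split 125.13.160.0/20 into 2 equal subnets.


New prefix = 20 + 1 = 21
Each subnet has 2048 addresses
  125.13.160.0/21
  125.13.168.0/21
Subnets: 125.13.160.0/21, 125.13.168.0/21


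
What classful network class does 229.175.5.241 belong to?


First octet: 229
Binary: 11100101
1110xxxx -> Class D (224-239)
Class D (multicast), default mask N/A


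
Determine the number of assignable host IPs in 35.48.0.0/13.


Host bits = 32 - 13 = 19
Total addresses = 2^19 = 524288
Usable = total - 2 (network and broadcast)
Usable hosts: 524286


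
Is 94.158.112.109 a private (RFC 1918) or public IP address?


RFC 1918 private ranges:
  10.0.0.0/8 (10.0.0.0 - 10.255.255.255)
  172.16.0.0/12 (172.16.0.0 - 172.31.255.255)
  192.168.0.0/16 (192.168.0.0 - 192.168.255.255)
Public (not in any RFC 1918 range)


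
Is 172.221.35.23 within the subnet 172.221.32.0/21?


Subnet network: 172.221.32.0
Test IP AND mask: 172.221.32.0
Yes, 172.221.35.23 is in 172.221.32.0/21


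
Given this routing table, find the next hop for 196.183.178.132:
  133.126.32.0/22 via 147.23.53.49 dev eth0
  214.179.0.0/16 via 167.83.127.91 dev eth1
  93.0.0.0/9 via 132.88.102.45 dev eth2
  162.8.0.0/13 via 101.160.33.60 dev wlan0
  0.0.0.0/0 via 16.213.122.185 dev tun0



Longest prefix match for 196.183.178.132:
  /22 133.126.32.0: no
  /16 214.179.0.0: no
  /9 93.0.0.0: no
  /13 162.8.0.0: no
  /0 0.0.0.0: MATCH
Selected: next-hop 16.213.122.185 via tun0 (matched /0)


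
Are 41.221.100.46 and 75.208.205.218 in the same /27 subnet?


Mask: 255.255.255.224
41.221.100.46 AND mask = 41.221.100.32
75.208.205.218 AND mask = 75.208.205.192
No, different subnets (41.221.100.32 vs 75.208.205.192)


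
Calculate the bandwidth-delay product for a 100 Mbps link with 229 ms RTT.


BDP = bandwidth * RTT
= 100 Mbps * 229 ms
= 100 * 1e6 * 229 / 1000 bits
= 22900000 bits
= 2862500 bytes
= 2795.4102 KB
BDP = 22900000 bits (2862500 bytes)


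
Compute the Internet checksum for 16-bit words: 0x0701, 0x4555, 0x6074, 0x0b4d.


Sum all words (with carry folding):
+ 0x0701 = 0x0701
+ 0x4555 = 0x4c56
+ 0x6074 = 0xacca
+ 0x0b4d = 0xb817
One's complement: ~0xb817
Checksum = 0x47e8


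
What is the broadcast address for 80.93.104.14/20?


Network: 80.93.96.0/20
Host bits = 12
Set all host bits to 1:
Broadcast: 80.93.111.255


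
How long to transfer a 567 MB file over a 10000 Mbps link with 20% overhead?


Effective throughput = 10000 * (1 - 20/100) = 8000 Mbps
File size in Mb = 567 * 8 = 4536 Mb
Time = 4536 / 8000
Time = 0.567 seconds
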